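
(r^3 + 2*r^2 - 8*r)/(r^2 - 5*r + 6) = r*(r + 4)/(r - 3)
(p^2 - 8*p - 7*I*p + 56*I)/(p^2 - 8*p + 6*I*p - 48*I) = (p - 7*I)/(p + 6*I)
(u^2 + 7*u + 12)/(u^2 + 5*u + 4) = (u + 3)/(u + 1)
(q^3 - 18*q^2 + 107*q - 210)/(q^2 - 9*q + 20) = (q^2 - 13*q + 42)/(q - 4)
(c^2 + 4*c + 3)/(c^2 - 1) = (c + 3)/(c - 1)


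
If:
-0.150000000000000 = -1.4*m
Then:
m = 0.11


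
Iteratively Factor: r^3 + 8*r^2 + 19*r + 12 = (r + 4)*(r^2 + 4*r + 3) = (r + 3)*(r + 4)*(r + 1)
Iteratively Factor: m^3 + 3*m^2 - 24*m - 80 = (m + 4)*(m^2 - m - 20) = (m + 4)^2*(m - 5)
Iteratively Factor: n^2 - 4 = (n - 2)*(n + 2)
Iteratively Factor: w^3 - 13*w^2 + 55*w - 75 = (w - 5)*(w^2 - 8*w + 15) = (w - 5)*(w - 3)*(w - 5)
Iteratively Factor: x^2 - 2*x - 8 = (x - 4)*(x + 2)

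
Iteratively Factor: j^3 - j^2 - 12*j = (j - 4)*(j^2 + 3*j) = (j - 4)*(j + 3)*(j)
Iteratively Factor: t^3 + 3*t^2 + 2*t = (t + 1)*(t^2 + 2*t) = t*(t + 1)*(t + 2)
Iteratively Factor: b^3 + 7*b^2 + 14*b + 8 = (b + 4)*(b^2 + 3*b + 2) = (b + 2)*(b + 4)*(b + 1)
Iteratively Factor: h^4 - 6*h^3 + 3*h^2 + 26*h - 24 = (h - 1)*(h^3 - 5*h^2 - 2*h + 24) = (h - 1)*(h + 2)*(h^2 - 7*h + 12) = (h - 4)*(h - 1)*(h + 2)*(h - 3)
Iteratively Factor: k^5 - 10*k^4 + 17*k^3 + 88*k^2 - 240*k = (k)*(k^4 - 10*k^3 + 17*k^2 + 88*k - 240) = k*(k + 3)*(k^3 - 13*k^2 + 56*k - 80) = k*(k - 4)*(k + 3)*(k^2 - 9*k + 20) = k*(k - 4)^2*(k + 3)*(k - 5)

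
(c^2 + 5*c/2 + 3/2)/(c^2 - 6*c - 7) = (c + 3/2)/(c - 7)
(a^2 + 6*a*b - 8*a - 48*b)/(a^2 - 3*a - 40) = (a + 6*b)/(a + 5)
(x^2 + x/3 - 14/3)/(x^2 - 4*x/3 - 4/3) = (3*x + 7)/(3*x + 2)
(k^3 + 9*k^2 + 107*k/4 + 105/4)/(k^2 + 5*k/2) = k + 13/2 + 21/(2*k)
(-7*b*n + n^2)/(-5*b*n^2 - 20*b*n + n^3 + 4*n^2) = (7*b - n)/(5*b*n + 20*b - n^2 - 4*n)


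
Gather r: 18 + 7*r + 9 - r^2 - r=-r^2 + 6*r + 27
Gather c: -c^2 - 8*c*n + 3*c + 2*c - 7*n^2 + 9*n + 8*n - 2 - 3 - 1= -c^2 + c*(5 - 8*n) - 7*n^2 + 17*n - 6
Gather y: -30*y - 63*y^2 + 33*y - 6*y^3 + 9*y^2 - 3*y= -6*y^3 - 54*y^2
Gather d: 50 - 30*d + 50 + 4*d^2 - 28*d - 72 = 4*d^2 - 58*d + 28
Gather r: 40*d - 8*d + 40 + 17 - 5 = 32*d + 52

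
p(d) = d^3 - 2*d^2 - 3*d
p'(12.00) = 381.00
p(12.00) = 1404.00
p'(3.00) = 12.00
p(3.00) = 0.00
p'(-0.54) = 0.03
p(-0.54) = 0.88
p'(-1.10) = 5.03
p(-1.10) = -0.45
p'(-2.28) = 21.72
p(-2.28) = -15.41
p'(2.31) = 3.77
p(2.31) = -5.28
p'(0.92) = -4.14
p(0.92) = -3.67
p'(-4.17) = 65.85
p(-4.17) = -94.78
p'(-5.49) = 109.38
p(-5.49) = -209.28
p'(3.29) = 16.31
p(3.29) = 4.09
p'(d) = 3*d^2 - 4*d - 3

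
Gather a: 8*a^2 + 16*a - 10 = 8*a^2 + 16*a - 10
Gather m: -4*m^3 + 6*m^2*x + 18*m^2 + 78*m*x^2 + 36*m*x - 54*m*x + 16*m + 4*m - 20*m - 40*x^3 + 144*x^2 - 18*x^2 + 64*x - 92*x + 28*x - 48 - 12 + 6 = -4*m^3 + m^2*(6*x + 18) + m*(78*x^2 - 18*x) - 40*x^3 + 126*x^2 - 54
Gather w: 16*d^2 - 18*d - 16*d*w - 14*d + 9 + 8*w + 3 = 16*d^2 - 32*d + w*(8 - 16*d) + 12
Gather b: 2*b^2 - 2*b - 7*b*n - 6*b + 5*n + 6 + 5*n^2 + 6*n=2*b^2 + b*(-7*n - 8) + 5*n^2 + 11*n + 6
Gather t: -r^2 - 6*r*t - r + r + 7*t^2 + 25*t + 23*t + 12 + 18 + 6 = -r^2 + 7*t^2 + t*(48 - 6*r) + 36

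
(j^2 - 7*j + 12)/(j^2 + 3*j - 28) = (j - 3)/(j + 7)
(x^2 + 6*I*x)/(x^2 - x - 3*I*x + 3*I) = x*(x + 6*I)/(x^2 - x - 3*I*x + 3*I)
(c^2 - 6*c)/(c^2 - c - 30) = c/(c + 5)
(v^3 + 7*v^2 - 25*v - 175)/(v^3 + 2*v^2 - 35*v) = (v + 5)/v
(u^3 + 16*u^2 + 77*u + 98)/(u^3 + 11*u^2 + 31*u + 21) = (u^2 + 9*u + 14)/(u^2 + 4*u + 3)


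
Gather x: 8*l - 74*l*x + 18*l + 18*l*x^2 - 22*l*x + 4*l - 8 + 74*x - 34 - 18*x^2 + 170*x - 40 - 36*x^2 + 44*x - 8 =30*l + x^2*(18*l - 54) + x*(288 - 96*l) - 90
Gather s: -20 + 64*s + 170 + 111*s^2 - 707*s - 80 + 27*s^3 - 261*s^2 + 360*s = 27*s^3 - 150*s^2 - 283*s + 70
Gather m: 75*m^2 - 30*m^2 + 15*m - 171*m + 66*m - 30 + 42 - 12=45*m^2 - 90*m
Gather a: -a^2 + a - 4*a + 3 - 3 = -a^2 - 3*a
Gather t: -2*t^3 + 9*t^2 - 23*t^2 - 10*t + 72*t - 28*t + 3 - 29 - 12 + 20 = -2*t^3 - 14*t^2 + 34*t - 18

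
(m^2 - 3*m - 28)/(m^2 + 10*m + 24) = (m - 7)/(m + 6)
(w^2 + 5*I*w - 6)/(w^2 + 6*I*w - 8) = (w + 3*I)/(w + 4*I)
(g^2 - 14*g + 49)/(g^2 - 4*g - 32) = (-g^2 + 14*g - 49)/(-g^2 + 4*g + 32)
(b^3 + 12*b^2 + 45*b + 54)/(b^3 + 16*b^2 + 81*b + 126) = (b + 3)/(b + 7)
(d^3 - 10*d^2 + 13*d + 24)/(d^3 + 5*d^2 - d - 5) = (d^2 - 11*d + 24)/(d^2 + 4*d - 5)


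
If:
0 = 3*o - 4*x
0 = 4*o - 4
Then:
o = 1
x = 3/4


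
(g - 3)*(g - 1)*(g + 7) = g^3 + 3*g^2 - 25*g + 21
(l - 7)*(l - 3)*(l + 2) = l^3 - 8*l^2 + l + 42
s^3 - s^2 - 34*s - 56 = (s - 7)*(s + 2)*(s + 4)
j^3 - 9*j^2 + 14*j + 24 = (j - 6)*(j - 4)*(j + 1)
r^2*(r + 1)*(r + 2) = r^4 + 3*r^3 + 2*r^2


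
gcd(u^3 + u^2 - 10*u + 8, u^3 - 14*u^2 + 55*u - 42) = u - 1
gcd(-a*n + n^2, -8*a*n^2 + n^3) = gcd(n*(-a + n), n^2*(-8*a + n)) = n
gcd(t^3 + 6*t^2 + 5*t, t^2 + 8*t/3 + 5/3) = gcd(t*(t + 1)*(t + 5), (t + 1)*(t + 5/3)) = t + 1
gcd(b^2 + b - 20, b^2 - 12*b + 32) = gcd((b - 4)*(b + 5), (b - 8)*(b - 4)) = b - 4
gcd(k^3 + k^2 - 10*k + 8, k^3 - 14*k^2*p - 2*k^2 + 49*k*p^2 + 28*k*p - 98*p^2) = k - 2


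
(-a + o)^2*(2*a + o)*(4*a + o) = 8*a^4 - 10*a^3*o - 3*a^2*o^2 + 4*a*o^3 + o^4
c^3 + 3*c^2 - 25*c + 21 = (c - 3)*(c - 1)*(c + 7)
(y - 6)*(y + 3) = y^2 - 3*y - 18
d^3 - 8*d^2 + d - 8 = (d - 8)*(d - I)*(d + I)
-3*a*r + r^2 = r*(-3*a + r)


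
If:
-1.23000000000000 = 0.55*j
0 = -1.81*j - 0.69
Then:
No Solution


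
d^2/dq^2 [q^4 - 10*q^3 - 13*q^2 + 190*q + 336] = 12*q^2 - 60*q - 26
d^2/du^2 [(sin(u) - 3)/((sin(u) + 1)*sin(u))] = (-sin(u) + 14 - 3/sin(u) - 12/sin(u)^2 - 6/sin(u)^3)/(sin(u) + 1)^2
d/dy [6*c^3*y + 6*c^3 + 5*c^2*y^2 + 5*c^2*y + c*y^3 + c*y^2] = c*(6*c^2 + 10*c*y + 5*c + 3*y^2 + 2*y)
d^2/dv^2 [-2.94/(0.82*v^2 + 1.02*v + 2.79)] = (3.953712*v^2 + 4.918032*v - 2.94*(1.64*v + 1.02)*(3.28*v + 2.04) + 13.452264)/(0.82*v^2 + 1.02*v + 2.79)^3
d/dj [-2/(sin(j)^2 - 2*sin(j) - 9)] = 4*(sin(j) - 1)*cos(j)/(2*sin(j) + cos(j)^2 + 8)^2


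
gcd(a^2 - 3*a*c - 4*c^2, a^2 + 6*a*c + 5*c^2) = a + c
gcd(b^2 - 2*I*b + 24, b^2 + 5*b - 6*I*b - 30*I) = b - 6*I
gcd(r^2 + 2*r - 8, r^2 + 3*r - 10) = r - 2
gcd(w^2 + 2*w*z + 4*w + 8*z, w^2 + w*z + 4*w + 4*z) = w + 4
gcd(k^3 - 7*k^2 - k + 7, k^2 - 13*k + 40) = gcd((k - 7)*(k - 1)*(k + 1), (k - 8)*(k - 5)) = 1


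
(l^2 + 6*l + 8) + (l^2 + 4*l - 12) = 2*l^2 + 10*l - 4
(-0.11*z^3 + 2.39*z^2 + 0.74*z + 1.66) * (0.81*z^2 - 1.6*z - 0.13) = -0.0891*z^5 + 2.1119*z^4 - 3.2103*z^3 - 0.1501*z^2 - 2.7522*z - 0.2158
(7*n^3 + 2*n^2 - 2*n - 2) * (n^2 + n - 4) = 7*n^5 + 9*n^4 - 28*n^3 - 12*n^2 + 6*n + 8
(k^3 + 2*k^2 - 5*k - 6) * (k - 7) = k^4 - 5*k^3 - 19*k^2 + 29*k + 42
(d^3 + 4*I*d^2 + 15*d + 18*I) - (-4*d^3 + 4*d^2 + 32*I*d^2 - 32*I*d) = 5*d^3 - 4*d^2 - 28*I*d^2 + 15*d + 32*I*d + 18*I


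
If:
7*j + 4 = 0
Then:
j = -4/7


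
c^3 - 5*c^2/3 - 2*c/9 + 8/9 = (c - 4/3)*(c - 1)*(c + 2/3)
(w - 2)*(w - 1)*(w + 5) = w^3 + 2*w^2 - 13*w + 10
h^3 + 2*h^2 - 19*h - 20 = (h - 4)*(h + 1)*(h + 5)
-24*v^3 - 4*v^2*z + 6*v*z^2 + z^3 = (-2*v + z)*(2*v + z)*(6*v + z)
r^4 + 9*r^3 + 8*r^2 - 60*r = r*(r - 2)*(r + 5)*(r + 6)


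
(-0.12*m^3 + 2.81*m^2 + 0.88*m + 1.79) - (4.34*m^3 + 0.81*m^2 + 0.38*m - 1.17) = -4.46*m^3 + 2.0*m^2 + 0.5*m + 2.96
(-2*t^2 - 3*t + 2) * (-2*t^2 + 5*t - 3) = 4*t^4 - 4*t^3 - 13*t^2 + 19*t - 6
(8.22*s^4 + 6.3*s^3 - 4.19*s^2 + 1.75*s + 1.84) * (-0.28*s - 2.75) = -2.3016*s^5 - 24.369*s^4 - 16.1518*s^3 + 11.0325*s^2 - 5.3277*s - 5.06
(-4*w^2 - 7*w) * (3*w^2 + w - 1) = -12*w^4 - 25*w^3 - 3*w^2 + 7*w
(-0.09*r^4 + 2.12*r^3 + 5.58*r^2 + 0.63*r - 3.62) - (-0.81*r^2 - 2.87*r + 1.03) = -0.09*r^4 + 2.12*r^3 + 6.39*r^2 + 3.5*r - 4.65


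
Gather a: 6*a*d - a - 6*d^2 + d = a*(6*d - 1) - 6*d^2 + d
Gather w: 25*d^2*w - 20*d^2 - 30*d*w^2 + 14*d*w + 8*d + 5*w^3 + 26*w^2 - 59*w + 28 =-20*d^2 + 8*d + 5*w^3 + w^2*(26 - 30*d) + w*(25*d^2 + 14*d - 59) + 28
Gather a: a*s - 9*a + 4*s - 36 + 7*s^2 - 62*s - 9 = a*(s - 9) + 7*s^2 - 58*s - 45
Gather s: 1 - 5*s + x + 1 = -5*s + x + 2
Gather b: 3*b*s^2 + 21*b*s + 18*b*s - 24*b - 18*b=b*(3*s^2 + 39*s - 42)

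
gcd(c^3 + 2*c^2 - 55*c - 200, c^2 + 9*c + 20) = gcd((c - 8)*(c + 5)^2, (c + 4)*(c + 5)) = c + 5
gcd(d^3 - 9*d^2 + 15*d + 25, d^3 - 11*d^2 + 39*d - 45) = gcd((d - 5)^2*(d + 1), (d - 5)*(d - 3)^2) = d - 5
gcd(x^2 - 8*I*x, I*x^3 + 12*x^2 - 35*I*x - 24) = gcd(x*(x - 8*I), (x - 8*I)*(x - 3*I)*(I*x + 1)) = x - 8*I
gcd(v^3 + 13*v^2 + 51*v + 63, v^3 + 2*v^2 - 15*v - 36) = v^2 + 6*v + 9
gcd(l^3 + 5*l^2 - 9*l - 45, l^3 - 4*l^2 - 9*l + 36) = l^2 - 9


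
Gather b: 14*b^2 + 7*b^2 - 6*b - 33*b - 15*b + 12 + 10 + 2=21*b^2 - 54*b + 24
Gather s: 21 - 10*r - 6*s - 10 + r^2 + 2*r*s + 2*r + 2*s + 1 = r^2 - 8*r + s*(2*r - 4) + 12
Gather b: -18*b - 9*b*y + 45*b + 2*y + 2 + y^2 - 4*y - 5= b*(27 - 9*y) + y^2 - 2*y - 3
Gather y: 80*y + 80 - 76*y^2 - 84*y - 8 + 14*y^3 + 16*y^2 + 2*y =14*y^3 - 60*y^2 - 2*y + 72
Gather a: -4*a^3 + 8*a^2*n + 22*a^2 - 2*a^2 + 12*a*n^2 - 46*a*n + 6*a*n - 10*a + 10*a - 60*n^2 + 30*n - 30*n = -4*a^3 + a^2*(8*n + 20) + a*(12*n^2 - 40*n) - 60*n^2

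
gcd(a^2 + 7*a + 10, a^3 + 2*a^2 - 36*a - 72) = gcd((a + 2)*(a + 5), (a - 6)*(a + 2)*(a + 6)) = a + 2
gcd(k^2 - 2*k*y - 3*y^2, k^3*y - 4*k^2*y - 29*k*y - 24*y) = 1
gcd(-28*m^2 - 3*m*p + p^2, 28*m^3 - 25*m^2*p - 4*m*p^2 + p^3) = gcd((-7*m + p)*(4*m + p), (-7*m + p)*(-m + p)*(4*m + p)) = -28*m^2 - 3*m*p + p^2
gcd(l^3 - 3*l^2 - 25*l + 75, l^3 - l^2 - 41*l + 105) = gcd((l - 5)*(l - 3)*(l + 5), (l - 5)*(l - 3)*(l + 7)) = l^2 - 8*l + 15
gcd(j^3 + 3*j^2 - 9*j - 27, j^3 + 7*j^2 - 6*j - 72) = j - 3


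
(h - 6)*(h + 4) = h^2 - 2*h - 24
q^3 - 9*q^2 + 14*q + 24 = (q - 6)*(q - 4)*(q + 1)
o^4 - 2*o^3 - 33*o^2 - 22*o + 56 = (o - 7)*(o - 1)*(o + 2)*(o + 4)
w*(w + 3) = w^2 + 3*w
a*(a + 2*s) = a^2 + 2*a*s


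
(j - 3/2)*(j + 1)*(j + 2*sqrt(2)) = j^3 - j^2/2 + 2*sqrt(2)*j^2 - 3*j/2 - sqrt(2)*j - 3*sqrt(2)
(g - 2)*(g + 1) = g^2 - g - 2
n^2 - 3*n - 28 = (n - 7)*(n + 4)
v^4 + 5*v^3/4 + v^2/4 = v^2*(v + 1/4)*(v + 1)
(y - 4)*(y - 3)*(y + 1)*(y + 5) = y^4 - y^3 - 25*y^2 + 37*y + 60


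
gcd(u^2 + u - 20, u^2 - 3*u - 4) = u - 4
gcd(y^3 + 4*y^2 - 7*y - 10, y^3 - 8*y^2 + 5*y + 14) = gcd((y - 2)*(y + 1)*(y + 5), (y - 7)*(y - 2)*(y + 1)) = y^2 - y - 2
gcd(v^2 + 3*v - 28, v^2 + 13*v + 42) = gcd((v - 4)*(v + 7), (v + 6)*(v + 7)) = v + 7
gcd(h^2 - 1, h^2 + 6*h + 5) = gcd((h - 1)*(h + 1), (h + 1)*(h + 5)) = h + 1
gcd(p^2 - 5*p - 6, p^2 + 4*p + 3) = p + 1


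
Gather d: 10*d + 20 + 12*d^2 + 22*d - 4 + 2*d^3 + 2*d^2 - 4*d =2*d^3 + 14*d^2 + 28*d + 16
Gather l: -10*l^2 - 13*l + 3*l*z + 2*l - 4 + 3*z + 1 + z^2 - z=-10*l^2 + l*(3*z - 11) + z^2 + 2*z - 3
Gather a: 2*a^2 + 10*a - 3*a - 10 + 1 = 2*a^2 + 7*a - 9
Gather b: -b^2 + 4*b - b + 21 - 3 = -b^2 + 3*b + 18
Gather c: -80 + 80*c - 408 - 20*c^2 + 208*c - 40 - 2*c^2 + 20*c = -22*c^2 + 308*c - 528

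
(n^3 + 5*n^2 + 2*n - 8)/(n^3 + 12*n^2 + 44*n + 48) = (n - 1)/(n + 6)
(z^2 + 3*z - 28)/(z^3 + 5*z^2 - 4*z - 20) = (z^2 + 3*z - 28)/(z^3 + 5*z^2 - 4*z - 20)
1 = 1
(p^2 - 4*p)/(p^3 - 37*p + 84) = p/(p^2 + 4*p - 21)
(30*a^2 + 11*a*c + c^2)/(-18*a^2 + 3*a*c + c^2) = (-5*a - c)/(3*a - c)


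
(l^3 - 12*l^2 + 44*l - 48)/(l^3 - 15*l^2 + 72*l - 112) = (l^2 - 8*l + 12)/(l^2 - 11*l + 28)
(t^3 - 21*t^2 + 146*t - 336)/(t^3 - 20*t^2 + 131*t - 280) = (t - 6)/(t - 5)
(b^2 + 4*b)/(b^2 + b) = (b + 4)/(b + 1)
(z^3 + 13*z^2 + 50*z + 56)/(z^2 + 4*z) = z + 9 + 14/z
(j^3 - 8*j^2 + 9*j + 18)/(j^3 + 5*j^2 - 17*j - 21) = (j - 6)/(j + 7)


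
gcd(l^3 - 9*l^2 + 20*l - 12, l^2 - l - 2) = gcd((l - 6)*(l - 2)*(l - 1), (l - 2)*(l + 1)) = l - 2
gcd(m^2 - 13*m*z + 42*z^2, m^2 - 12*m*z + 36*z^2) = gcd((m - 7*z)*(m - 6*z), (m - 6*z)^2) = -m + 6*z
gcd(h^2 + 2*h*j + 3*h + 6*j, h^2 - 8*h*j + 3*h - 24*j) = h + 3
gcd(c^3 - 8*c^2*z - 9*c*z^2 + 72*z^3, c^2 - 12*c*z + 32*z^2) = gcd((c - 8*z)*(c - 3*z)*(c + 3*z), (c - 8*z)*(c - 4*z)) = -c + 8*z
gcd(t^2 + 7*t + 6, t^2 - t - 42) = t + 6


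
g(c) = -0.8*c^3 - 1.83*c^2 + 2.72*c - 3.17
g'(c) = -2.4*c^2 - 3.66*c + 2.72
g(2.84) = -28.53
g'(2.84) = -27.03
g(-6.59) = 128.38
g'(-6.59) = -77.39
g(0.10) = -2.92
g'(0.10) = 2.33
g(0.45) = -2.39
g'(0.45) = 0.59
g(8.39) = -581.64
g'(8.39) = -196.93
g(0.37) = -2.45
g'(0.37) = 1.04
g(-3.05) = -5.79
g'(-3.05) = -8.44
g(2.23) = -15.08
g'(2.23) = -17.38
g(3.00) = -33.08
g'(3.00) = -29.86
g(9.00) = -710.12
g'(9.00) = -224.62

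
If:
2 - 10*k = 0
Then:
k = 1/5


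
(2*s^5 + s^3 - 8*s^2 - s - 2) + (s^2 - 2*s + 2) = 2*s^5 + s^3 - 7*s^2 - 3*s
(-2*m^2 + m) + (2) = -2*m^2 + m + 2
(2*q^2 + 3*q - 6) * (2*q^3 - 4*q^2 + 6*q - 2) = 4*q^5 - 2*q^4 - 12*q^3 + 38*q^2 - 42*q + 12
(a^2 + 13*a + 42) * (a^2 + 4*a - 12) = a^4 + 17*a^3 + 82*a^2 + 12*a - 504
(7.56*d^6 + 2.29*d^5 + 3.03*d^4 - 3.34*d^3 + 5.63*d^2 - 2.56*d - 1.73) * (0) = 0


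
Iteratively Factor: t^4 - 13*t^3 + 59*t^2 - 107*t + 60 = (t - 1)*(t^3 - 12*t^2 + 47*t - 60) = (t - 3)*(t - 1)*(t^2 - 9*t + 20) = (t - 5)*(t - 3)*(t - 1)*(t - 4)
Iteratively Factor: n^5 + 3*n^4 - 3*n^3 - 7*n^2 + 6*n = (n)*(n^4 + 3*n^3 - 3*n^2 - 7*n + 6) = n*(n + 2)*(n^3 + n^2 - 5*n + 3) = n*(n + 2)*(n + 3)*(n^2 - 2*n + 1) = n*(n - 1)*(n + 2)*(n + 3)*(n - 1)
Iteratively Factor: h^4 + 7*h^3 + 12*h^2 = (h + 3)*(h^3 + 4*h^2) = h*(h + 3)*(h^2 + 4*h) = h^2*(h + 3)*(h + 4)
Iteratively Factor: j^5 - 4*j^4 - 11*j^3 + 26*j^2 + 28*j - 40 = (j - 1)*(j^4 - 3*j^3 - 14*j^2 + 12*j + 40) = (j - 1)*(j + 2)*(j^3 - 5*j^2 - 4*j + 20) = (j - 5)*(j - 1)*(j + 2)*(j^2 - 4) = (j - 5)*(j - 2)*(j - 1)*(j + 2)*(j + 2)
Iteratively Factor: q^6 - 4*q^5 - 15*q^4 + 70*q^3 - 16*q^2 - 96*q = (q - 2)*(q^5 - 2*q^4 - 19*q^3 + 32*q^2 + 48*q) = (q - 4)*(q - 2)*(q^4 + 2*q^3 - 11*q^2 - 12*q) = (q - 4)*(q - 2)*(q + 4)*(q^3 - 2*q^2 - 3*q) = (q - 4)*(q - 2)*(q + 1)*(q + 4)*(q^2 - 3*q) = q*(q - 4)*(q - 2)*(q + 1)*(q + 4)*(q - 3)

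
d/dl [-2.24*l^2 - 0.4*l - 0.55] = -4.48*l - 0.4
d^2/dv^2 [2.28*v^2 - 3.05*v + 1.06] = 4.56000000000000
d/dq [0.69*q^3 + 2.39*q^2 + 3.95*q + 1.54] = 2.07*q^2 + 4.78*q + 3.95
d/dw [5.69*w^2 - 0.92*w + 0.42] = 11.38*w - 0.92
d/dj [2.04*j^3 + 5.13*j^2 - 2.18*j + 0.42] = 6.12*j^2 + 10.26*j - 2.18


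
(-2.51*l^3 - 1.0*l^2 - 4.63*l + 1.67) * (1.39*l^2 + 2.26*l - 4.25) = -3.4889*l^5 - 7.0626*l^4 + 1.9718*l^3 - 3.8925*l^2 + 23.4517*l - 7.0975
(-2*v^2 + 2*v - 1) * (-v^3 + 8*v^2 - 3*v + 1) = 2*v^5 - 18*v^4 + 23*v^3 - 16*v^2 + 5*v - 1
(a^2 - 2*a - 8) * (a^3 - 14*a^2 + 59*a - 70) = a^5 - 16*a^4 + 79*a^3 - 76*a^2 - 332*a + 560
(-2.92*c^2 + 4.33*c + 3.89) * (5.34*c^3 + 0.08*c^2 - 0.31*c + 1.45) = -15.5928*c^5 + 22.8886*c^4 + 22.0242*c^3 - 5.2651*c^2 + 5.0726*c + 5.6405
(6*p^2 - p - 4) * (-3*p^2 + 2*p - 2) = -18*p^4 + 15*p^3 - 2*p^2 - 6*p + 8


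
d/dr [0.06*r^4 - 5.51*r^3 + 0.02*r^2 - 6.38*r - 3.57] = 0.24*r^3 - 16.53*r^2 + 0.04*r - 6.38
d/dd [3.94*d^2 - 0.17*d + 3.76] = 7.88*d - 0.17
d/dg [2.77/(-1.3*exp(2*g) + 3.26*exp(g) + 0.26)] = (7.202*exp(g) - 9.0302)*exp(g)/(-1.3*exp(2*g) + 3.26*exp(g) + 0.26)^2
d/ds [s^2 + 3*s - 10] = 2*s + 3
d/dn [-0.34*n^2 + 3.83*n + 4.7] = 3.83 - 0.68*n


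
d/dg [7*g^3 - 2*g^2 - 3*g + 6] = 21*g^2 - 4*g - 3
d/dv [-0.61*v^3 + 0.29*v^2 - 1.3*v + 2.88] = -1.83*v^2 + 0.58*v - 1.3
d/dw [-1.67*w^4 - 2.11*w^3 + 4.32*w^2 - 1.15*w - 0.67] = -6.68*w^3 - 6.33*w^2 + 8.64*w - 1.15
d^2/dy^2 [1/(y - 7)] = 2/(y - 7)^3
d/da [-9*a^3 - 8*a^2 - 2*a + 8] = -27*a^2 - 16*a - 2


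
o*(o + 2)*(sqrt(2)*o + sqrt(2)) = sqrt(2)*o^3 + 3*sqrt(2)*o^2 + 2*sqrt(2)*o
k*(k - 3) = k^2 - 3*k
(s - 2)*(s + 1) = s^2 - s - 2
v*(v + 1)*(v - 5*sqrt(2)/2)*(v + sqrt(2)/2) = v^4 - 2*sqrt(2)*v^3 + v^3 - 2*sqrt(2)*v^2 - 5*v^2/2 - 5*v/2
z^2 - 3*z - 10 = (z - 5)*(z + 2)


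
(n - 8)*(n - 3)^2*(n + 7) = n^4 - 7*n^3 - 41*n^2 + 327*n - 504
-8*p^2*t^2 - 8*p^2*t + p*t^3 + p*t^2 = t*(-8*p + t)*(p*t + p)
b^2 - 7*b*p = b*(b - 7*p)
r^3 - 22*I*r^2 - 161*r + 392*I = (r - 8*I)*(r - 7*I)^2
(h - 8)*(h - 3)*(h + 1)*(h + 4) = h^4 - 6*h^3 - 27*h^2 + 76*h + 96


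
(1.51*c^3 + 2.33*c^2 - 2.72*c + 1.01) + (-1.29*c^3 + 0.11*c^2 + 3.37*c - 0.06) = 0.22*c^3 + 2.44*c^2 + 0.65*c + 0.95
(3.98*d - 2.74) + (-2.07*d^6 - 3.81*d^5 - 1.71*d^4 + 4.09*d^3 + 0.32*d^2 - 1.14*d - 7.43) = -2.07*d^6 - 3.81*d^5 - 1.71*d^4 + 4.09*d^3 + 0.32*d^2 + 2.84*d - 10.17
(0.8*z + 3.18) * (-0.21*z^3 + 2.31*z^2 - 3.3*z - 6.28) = -0.168*z^4 + 1.1802*z^3 + 4.7058*z^2 - 15.518*z - 19.9704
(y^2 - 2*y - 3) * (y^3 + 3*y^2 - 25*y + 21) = y^5 + y^4 - 34*y^3 + 62*y^2 + 33*y - 63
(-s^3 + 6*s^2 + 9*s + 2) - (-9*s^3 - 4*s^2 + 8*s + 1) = 8*s^3 + 10*s^2 + s + 1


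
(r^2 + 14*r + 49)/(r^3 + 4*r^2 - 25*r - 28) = (r + 7)/(r^2 - 3*r - 4)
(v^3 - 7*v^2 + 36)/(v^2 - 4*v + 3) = (v^2 - 4*v - 12)/(v - 1)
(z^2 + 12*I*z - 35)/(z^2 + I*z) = (z^2 + 12*I*z - 35)/(z*(z + I))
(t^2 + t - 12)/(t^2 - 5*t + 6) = (t + 4)/(t - 2)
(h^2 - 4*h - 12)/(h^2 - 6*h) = (h + 2)/h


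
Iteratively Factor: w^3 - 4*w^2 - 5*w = (w + 1)*(w^2 - 5*w) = w*(w + 1)*(w - 5)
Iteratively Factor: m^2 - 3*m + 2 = (m - 1)*(m - 2)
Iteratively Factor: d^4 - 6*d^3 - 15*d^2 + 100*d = (d)*(d^3 - 6*d^2 - 15*d + 100) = d*(d - 5)*(d^2 - d - 20) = d*(d - 5)*(d + 4)*(d - 5)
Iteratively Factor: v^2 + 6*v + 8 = (v + 2)*(v + 4)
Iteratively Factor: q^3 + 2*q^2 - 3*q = (q)*(q^2 + 2*q - 3) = q*(q + 3)*(q - 1)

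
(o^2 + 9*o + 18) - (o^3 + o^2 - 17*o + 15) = -o^3 + 26*o + 3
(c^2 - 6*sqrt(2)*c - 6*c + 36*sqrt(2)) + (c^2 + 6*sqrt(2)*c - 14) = 2*c^2 - 6*c - 14 + 36*sqrt(2)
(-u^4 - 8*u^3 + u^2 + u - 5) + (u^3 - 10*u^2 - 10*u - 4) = -u^4 - 7*u^3 - 9*u^2 - 9*u - 9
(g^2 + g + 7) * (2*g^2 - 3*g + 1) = 2*g^4 - g^3 + 12*g^2 - 20*g + 7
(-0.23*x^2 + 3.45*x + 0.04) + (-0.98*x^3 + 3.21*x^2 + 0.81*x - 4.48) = -0.98*x^3 + 2.98*x^2 + 4.26*x - 4.44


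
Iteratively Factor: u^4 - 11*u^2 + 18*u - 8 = (u + 4)*(u^3 - 4*u^2 + 5*u - 2) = (u - 1)*(u + 4)*(u^2 - 3*u + 2) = (u - 1)^2*(u + 4)*(u - 2)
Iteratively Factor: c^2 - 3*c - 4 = (c - 4)*(c + 1)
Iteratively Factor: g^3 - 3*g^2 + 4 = (g - 2)*(g^2 - g - 2) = (g - 2)*(g + 1)*(g - 2)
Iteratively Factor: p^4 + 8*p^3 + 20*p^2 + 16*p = (p + 4)*(p^3 + 4*p^2 + 4*p) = (p + 2)*(p + 4)*(p^2 + 2*p) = (p + 2)^2*(p + 4)*(p)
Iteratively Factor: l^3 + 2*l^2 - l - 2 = (l - 1)*(l^2 + 3*l + 2) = (l - 1)*(l + 1)*(l + 2)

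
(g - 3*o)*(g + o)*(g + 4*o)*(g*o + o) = g^4*o + 2*g^3*o^2 + g^3*o - 11*g^2*o^3 + 2*g^2*o^2 - 12*g*o^4 - 11*g*o^3 - 12*o^4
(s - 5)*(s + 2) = s^2 - 3*s - 10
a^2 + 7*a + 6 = (a + 1)*(a + 6)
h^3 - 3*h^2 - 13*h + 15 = (h - 5)*(h - 1)*(h + 3)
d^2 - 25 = (d - 5)*(d + 5)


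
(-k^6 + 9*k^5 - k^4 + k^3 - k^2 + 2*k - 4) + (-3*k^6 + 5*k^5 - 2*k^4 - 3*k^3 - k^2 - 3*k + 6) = -4*k^6 + 14*k^5 - 3*k^4 - 2*k^3 - 2*k^2 - k + 2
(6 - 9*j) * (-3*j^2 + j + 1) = 27*j^3 - 27*j^2 - 3*j + 6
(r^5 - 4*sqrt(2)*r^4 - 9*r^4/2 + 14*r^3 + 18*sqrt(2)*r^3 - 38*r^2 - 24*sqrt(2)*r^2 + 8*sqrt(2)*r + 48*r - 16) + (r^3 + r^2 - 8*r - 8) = r^5 - 4*sqrt(2)*r^4 - 9*r^4/2 + 15*r^3 + 18*sqrt(2)*r^3 - 37*r^2 - 24*sqrt(2)*r^2 + 8*sqrt(2)*r + 40*r - 24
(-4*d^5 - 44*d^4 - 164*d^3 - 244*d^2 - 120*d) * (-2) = 8*d^5 + 88*d^4 + 328*d^3 + 488*d^2 + 240*d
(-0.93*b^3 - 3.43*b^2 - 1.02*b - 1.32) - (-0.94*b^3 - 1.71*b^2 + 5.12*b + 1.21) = 0.0099999999999999*b^3 - 1.72*b^2 - 6.14*b - 2.53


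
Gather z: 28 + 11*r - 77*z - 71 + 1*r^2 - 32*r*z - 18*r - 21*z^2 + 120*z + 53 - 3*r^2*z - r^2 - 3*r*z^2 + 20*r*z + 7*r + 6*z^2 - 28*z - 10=z^2*(-3*r - 15) + z*(-3*r^2 - 12*r + 15)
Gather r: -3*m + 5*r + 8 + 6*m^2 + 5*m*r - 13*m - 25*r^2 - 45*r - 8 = 6*m^2 - 16*m - 25*r^2 + r*(5*m - 40)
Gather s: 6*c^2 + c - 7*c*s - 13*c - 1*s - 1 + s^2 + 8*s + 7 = 6*c^2 - 12*c + s^2 + s*(7 - 7*c) + 6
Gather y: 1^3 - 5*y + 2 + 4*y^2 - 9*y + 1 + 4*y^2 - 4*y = 8*y^2 - 18*y + 4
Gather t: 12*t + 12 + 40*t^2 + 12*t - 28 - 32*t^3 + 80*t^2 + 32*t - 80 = -32*t^3 + 120*t^2 + 56*t - 96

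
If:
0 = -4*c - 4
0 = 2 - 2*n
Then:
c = -1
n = 1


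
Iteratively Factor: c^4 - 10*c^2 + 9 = (c - 3)*(c^3 + 3*c^2 - c - 3) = (c - 3)*(c - 1)*(c^2 + 4*c + 3) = (c - 3)*(c - 1)*(c + 1)*(c + 3)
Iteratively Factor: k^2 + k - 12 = (k + 4)*(k - 3)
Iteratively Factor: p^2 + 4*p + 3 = (p + 1)*(p + 3)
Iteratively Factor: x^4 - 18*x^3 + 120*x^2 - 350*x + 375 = (x - 5)*(x^3 - 13*x^2 + 55*x - 75) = (x - 5)^2*(x^2 - 8*x + 15) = (x - 5)^2*(x - 3)*(x - 5)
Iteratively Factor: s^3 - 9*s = (s)*(s^2 - 9) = s*(s + 3)*(s - 3)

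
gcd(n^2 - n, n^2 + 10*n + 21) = 1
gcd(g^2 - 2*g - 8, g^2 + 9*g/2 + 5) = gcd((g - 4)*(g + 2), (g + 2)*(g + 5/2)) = g + 2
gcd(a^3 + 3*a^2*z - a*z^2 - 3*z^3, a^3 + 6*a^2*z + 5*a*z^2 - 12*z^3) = -a^2 - 2*a*z + 3*z^2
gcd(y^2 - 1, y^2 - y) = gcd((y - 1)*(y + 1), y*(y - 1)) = y - 1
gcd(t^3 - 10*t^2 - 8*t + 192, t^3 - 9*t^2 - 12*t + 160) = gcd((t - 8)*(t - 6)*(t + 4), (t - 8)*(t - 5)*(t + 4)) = t^2 - 4*t - 32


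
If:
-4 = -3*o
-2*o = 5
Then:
No Solution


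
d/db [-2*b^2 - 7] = -4*b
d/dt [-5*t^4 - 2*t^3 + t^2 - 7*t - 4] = -20*t^3 - 6*t^2 + 2*t - 7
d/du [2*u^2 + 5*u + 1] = 4*u + 5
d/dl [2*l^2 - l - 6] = 4*l - 1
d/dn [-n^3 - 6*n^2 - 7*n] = -3*n^2 - 12*n - 7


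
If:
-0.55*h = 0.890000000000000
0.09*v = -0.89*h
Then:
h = -1.62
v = 16.00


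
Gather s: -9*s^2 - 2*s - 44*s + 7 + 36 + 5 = -9*s^2 - 46*s + 48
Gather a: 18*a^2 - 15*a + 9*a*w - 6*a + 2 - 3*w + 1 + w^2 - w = 18*a^2 + a*(9*w - 21) + w^2 - 4*w + 3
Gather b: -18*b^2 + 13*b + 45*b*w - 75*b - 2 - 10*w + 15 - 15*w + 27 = -18*b^2 + b*(45*w - 62) - 25*w + 40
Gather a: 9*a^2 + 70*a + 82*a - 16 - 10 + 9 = 9*a^2 + 152*a - 17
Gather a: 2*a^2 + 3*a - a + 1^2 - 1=2*a^2 + 2*a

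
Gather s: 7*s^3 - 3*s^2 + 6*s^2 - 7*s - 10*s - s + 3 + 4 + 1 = 7*s^3 + 3*s^2 - 18*s + 8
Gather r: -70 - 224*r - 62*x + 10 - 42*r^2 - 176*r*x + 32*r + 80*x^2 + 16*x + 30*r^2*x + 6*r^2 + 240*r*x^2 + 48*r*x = r^2*(30*x - 36) + r*(240*x^2 - 128*x - 192) + 80*x^2 - 46*x - 60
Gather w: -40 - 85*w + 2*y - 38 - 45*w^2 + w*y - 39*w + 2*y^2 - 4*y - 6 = -45*w^2 + w*(y - 124) + 2*y^2 - 2*y - 84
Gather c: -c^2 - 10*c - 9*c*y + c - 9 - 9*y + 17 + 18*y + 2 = -c^2 + c*(-9*y - 9) + 9*y + 10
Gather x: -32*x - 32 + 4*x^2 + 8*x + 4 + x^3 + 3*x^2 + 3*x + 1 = x^3 + 7*x^2 - 21*x - 27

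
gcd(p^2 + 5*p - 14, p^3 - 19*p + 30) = p - 2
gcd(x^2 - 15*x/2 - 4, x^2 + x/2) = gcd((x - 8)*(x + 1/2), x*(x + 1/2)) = x + 1/2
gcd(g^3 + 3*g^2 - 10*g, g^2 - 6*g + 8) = g - 2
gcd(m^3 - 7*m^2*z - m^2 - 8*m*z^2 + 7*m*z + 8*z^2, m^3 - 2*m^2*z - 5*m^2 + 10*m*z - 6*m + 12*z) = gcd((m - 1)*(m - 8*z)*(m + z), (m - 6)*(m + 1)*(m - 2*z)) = 1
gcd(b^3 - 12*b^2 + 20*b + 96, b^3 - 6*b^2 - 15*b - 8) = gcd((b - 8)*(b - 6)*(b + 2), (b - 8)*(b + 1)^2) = b - 8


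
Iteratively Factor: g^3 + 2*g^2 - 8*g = (g)*(g^2 + 2*g - 8) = g*(g + 4)*(g - 2)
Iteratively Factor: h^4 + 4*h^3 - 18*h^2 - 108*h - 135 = (h + 3)*(h^3 + h^2 - 21*h - 45) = (h - 5)*(h + 3)*(h^2 + 6*h + 9) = (h - 5)*(h + 3)^2*(h + 3)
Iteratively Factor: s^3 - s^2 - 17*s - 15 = (s - 5)*(s^2 + 4*s + 3) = (s - 5)*(s + 1)*(s + 3)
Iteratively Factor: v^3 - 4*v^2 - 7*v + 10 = (v - 5)*(v^2 + v - 2) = (v - 5)*(v - 1)*(v + 2)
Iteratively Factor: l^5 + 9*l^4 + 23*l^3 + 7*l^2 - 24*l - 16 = (l + 4)*(l^4 + 5*l^3 + 3*l^2 - 5*l - 4) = (l - 1)*(l + 4)*(l^3 + 6*l^2 + 9*l + 4) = (l - 1)*(l + 1)*(l + 4)*(l^2 + 5*l + 4) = (l - 1)*(l + 1)^2*(l + 4)*(l + 4)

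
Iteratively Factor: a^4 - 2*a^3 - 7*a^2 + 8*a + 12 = (a - 2)*(a^3 - 7*a - 6) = (a - 2)*(a + 2)*(a^2 - 2*a - 3) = (a - 2)*(a + 1)*(a + 2)*(a - 3)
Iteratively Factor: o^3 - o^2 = (o - 1)*(o^2) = o*(o - 1)*(o)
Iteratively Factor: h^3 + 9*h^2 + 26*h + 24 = (h + 3)*(h^2 + 6*h + 8) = (h + 2)*(h + 3)*(h + 4)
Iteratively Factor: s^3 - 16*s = (s)*(s^2 - 16) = s*(s - 4)*(s + 4)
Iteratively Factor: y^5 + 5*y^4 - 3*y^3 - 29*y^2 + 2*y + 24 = (y - 1)*(y^4 + 6*y^3 + 3*y^2 - 26*y - 24) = (y - 1)*(y + 3)*(y^3 + 3*y^2 - 6*y - 8) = (y - 1)*(y + 3)*(y + 4)*(y^2 - y - 2) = (y - 2)*(y - 1)*(y + 3)*(y + 4)*(y + 1)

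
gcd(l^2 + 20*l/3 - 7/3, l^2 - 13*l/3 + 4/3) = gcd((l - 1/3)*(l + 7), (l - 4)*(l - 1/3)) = l - 1/3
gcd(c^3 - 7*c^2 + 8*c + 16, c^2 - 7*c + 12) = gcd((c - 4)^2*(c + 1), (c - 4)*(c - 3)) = c - 4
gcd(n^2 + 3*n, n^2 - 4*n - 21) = n + 3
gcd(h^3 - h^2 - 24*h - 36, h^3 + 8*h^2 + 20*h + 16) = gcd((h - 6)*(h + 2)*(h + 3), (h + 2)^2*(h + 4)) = h + 2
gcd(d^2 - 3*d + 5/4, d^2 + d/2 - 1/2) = d - 1/2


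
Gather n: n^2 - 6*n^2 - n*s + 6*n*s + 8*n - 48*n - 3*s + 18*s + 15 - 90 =-5*n^2 + n*(5*s - 40) + 15*s - 75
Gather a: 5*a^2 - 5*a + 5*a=5*a^2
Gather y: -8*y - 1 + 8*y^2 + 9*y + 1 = 8*y^2 + y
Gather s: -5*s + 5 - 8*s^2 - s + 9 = -8*s^2 - 6*s + 14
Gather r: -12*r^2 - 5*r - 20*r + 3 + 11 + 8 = -12*r^2 - 25*r + 22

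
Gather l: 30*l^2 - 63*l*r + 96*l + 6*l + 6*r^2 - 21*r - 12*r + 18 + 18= 30*l^2 + l*(102 - 63*r) + 6*r^2 - 33*r + 36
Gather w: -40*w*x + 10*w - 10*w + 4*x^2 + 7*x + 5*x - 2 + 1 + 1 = -40*w*x + 4*x^2 + 12*x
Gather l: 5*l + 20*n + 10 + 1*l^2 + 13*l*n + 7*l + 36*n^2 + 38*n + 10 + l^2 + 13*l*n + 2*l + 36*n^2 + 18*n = 2*l^2 + l*(26*n + 14) + 72*n^2 + 76*n + 20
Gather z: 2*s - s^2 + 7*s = -s^2 + 9*s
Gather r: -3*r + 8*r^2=8*r^2 - 3*r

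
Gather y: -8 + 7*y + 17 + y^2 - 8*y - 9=y^2 - y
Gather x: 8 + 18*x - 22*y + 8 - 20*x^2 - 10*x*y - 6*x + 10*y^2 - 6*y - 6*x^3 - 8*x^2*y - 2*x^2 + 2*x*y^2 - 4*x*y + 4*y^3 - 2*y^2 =-6*x^3 + x^2*(-8*y - 22) + x*(2*y^2 - 14*y + 12) + 4*y^3 + 8*y^2 - 28*y + 16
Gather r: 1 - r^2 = 1 - r^2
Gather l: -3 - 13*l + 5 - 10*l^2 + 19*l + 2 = -10*l^2 + 6*l + 4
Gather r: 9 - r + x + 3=-r + x + 12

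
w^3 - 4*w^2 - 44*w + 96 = (w - 8)*(w - 2)*(w + 6)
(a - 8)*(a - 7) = a^2 - 15*a + 56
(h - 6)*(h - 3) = h^2 - 9*h + 18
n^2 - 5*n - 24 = (n - 8)*(n + 3)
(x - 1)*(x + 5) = x^2 + 4*x - 5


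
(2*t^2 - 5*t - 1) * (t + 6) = 2*t^3 + 7*t^2 - 31*t - 6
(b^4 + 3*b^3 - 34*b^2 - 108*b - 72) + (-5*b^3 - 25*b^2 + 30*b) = b^4 - 2*b^3 - 59*b^2 - 78*b - 72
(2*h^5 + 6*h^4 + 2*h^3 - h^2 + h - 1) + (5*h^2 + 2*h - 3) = 2*h^5 + 6*h^4 + 2*h^3 + 4*h^2 + 3*h - 4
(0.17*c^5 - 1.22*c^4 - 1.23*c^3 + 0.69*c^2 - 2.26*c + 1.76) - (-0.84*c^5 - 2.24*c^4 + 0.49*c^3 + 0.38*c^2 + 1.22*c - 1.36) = 1.01*c^5 + 1.02*c^4 - 1.72*c^3 + 0.31*c^2 - 3.48*c + 3.12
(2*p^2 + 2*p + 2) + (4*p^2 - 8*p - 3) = 6*p^2 - 6*p - 1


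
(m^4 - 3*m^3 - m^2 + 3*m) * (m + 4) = m^5 + m^4 - 13*m^3 - m^2 + 12*m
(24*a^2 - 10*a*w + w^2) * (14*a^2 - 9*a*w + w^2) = 336*a^4 - 356*a^3*w + 128*a^2*w^2 - 19*a*w^3 + w^4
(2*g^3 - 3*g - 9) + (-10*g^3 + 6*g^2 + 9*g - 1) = -8*g^3 + 6*g^2 + 6*g - 10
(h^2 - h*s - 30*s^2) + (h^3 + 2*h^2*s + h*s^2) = h^3 + 2*h^2*s + h^2 + h*s^2 - h*s - 30*s^2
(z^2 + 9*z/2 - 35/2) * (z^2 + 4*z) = z^4 + 17*z^3/2 + z^2/2 - 70*z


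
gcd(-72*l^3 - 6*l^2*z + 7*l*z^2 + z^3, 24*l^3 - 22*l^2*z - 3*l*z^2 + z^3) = 4*l + z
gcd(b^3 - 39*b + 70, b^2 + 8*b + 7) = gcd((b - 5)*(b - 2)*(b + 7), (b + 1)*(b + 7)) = b + 7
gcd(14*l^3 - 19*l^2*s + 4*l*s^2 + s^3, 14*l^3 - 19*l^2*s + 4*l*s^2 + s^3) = 14*l^3 - 19*l^2*s + 4*l*s^2 + s^3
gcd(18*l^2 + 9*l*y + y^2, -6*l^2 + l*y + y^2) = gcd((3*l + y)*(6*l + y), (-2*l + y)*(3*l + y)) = 3*l + y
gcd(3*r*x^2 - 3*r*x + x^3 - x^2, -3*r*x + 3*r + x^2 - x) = x - 1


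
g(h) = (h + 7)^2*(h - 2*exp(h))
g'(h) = (1 - 2*exp(h))*(h + 7)^2 + (h - 2*exp(h))*(2*h + 14)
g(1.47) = -518.58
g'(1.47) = -674.75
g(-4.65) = -25.79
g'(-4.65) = -16.53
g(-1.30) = -59.95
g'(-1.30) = -6.25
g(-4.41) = -29.75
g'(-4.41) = -16.42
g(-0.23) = -83.37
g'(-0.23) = -51.63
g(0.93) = -260.28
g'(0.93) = -321.52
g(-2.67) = -52.66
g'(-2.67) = -8.17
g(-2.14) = -56.10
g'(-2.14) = -5.03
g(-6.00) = -6.00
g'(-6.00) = -11.01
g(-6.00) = -6.00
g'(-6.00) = -11.01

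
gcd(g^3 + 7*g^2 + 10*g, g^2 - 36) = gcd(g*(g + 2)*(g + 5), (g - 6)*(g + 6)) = 1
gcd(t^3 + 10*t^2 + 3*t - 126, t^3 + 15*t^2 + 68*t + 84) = t^2 + 13*t + 42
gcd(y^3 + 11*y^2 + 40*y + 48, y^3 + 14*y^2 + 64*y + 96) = y^2 + 8*y + 16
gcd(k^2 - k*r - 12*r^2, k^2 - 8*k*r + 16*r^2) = -k + 4*r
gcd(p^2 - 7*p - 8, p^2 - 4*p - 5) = p + 1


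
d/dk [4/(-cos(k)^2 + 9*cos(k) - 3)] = 4*(9 - 2*cos(k))*sin(k)/(cos(k)^2 - 9*cos(k) + 3)^2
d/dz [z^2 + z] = 2*z + 1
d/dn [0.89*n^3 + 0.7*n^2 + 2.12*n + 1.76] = 2.67*n^2 + 1.4*n + 2.12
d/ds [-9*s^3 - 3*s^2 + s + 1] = -27*s^2 - 6*s + 1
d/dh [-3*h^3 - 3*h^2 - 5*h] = -9*h^2 - 6*h - 5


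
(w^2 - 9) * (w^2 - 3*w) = w^4 - 3*w^3 - 9*w^2 + 27*w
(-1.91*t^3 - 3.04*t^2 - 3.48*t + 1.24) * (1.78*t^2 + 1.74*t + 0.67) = -3.3998*t^5 - 8.7346*t^4 - 12.7637*t^3 - 5.8848*t^2 - 0.174*t + 0.8308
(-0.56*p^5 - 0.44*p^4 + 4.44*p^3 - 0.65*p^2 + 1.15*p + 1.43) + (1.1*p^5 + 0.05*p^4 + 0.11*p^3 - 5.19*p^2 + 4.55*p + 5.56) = 0.54*p^5 - 0.39*p^4 + 4.55*p^3 - 5.84*p^2 + 5.7*p + 6.99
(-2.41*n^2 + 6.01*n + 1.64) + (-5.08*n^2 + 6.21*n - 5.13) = -7.49*n^2 + 12.22*n - 3.49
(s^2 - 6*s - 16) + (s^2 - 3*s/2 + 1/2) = 2*s^2 - 15*s/2 - 31/2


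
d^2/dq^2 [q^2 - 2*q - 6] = 2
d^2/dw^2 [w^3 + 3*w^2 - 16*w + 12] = 6*w + 6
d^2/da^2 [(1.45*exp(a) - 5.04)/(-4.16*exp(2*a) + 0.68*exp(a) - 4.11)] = (-25.09312*exp(4*a) + 344.779136*exp(3*a) + 105.977664*exp(2*a) - 346.40958*exp(a) - 10.407753)*exp(a)/(71.991296*exp(6*a) - 35.303424*exp(5*a) + 219.1488*exp(4*a) - 70.07264*exp(3*a) + 216.5148*exp(2*a) - 34.459884*exp(a) + 69.426531)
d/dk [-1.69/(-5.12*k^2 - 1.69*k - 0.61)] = (-17.3056*k - 2.8561)/(5.12*k^2 + 1.69*k + 0.61)^2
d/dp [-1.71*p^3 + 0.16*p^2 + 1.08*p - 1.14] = -5.13*p^2 + 0.32*p + 1.08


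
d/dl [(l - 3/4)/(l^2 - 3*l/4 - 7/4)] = (-16*l^2 + 24*l - 37)/(16*l^4 - 24*l^3 - 47*l^2 + 42*l + 49)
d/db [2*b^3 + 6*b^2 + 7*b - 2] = 6*b^2 + 12*b + 7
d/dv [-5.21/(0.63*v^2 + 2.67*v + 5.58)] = (6.5646*v + 13.9107)/(0.63*v^2 + 2.67*v + 5.58)^2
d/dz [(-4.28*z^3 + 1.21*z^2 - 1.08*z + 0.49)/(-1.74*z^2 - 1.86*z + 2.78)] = (7.4472*z^4 + 15.9216*z^3 - 39.825*z^2 + 8.4328*z - 2.091)/(3.0276*z^4 + 6.4728*z^3 - 6.2148*z^2 - 10.3416*z + 7.7284)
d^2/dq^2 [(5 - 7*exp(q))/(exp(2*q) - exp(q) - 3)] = (-7*exp(4*q) + 13*exp(3*q) - 141*exp(2*q) + 86*exp(q) - 78)*exp(q)/(exp(6*q) - 3*exp(5*q) - 6*exp(4*q) + 17*exp(3*q) + 18*exp(2*q) - 27*exp(q) - 27)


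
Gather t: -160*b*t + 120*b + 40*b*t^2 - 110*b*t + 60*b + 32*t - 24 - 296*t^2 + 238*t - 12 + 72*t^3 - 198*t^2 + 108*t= 180*b + 72*t^3 + t^2*(40*b - 494) + t*(378 - 270*b) - 36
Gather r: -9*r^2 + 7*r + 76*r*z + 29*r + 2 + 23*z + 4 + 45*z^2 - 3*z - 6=-9*r^2 + r*(76*z + 36) + 45*z^2 + 20*z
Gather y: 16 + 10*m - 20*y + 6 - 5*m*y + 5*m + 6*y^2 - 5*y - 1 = 15*m + 6*y^2 + y*(-5*m - 25) + 21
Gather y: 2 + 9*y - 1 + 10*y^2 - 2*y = 10*y^2 + 7*y + 1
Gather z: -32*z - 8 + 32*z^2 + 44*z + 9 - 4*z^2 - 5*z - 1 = 28*z^2 + 7*z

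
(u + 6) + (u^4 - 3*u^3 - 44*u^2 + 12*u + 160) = u^4 - 3*u^3 - 44*u^2 + 13*u + 166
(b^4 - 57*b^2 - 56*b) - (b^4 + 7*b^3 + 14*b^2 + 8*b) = -7*b^3 - 71*b^2 - 64*b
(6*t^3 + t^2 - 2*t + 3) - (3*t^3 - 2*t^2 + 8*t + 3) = 3*t^3 + 3*t^2 - 10*t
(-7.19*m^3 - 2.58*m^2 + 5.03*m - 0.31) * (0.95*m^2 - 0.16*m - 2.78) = -6.8305*m^5 - 1.3006*m^4 + 25.1795*m^3 + 6.0731*m^2 - 13.9338*m + 0.8618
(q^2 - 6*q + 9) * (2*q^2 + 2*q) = 2*q^4 - 10*q^3 + 6*q^2 + 18*q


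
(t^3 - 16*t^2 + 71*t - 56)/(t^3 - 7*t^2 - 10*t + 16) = (t - 7)/(t + 2)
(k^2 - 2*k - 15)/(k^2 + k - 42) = (k^2 - 2*k - 15)/(k^2 + k - 42)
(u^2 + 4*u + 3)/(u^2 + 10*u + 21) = (u + 1)/(u + 7)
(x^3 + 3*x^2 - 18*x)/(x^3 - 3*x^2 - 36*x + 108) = x/(x - 6)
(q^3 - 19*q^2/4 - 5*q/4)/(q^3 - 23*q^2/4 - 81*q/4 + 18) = q*(4*q^2 - 19*q - 5)/(4*q^3 - 23*q^2 - 81*q + 72)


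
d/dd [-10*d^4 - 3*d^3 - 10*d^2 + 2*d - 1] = -40*d^3 - 9*d^2 - 20*d + 2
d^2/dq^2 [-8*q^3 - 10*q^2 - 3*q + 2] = -48*q - 20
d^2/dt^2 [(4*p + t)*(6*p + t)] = 2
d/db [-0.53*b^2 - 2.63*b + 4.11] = -1.06*b - 2.63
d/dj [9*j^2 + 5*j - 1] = 18*j + 5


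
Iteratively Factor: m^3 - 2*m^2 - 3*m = (m + 1)*(m^2 - 3*m) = m*(m + 1)*(m - 3)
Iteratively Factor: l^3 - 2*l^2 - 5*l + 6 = (l + 2)*(l^2 - 4*l + 3) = (l - 1)*(l + 2)*(l - 3)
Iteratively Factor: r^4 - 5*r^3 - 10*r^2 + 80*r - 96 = (r - 3)*(r^3 - 2*r^2 - 16*r + 32) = (r - 3)*(r - 2)*(r^2 - 16) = (r - 4)*(r - 3)*(r - 2)*(r + 4)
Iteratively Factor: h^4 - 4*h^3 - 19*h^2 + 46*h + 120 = (h - 5)*(h^3 + h^2 - 14*h - 24) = (h - 5)*(h + 3)*(h^2 - 2*h - 8) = (h - 5)*(h + 2)*(h + 3)*(h - 4)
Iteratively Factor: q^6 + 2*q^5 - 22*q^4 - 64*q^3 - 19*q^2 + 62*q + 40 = (q + 1)*(q^5 + q^4 - 23*q^3 - 41*q^2 + 22*q + 40) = (q + 1)*(q + 4)*(q^4 - 3*q^3 - 11*q^2 + 3*q + 10) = (q - 5)*(q + 1)*(q + 4)*(q^3 + 2*q^2 - q - 2) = (q - 5)*(q - 1)*(q + 1)*(q + 4)*(q^2 + 3*q + 2) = (q - 5)*(q - 1)*(q + 1)^2*(q + 4)*(q + 2)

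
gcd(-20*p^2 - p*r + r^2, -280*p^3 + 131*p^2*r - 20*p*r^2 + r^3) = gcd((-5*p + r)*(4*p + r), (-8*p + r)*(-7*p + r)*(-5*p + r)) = 5*p - r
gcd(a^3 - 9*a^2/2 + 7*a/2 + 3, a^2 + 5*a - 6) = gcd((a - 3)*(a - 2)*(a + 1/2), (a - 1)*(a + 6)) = 1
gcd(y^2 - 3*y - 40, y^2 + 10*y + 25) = y + 5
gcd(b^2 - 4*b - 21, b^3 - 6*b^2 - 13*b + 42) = b^2 - 4*b - 21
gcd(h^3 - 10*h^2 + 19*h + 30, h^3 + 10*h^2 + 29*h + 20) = h + 1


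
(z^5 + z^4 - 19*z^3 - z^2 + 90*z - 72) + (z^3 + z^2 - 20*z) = z^5 + z^4 - 18*z^3 + 70*z - 72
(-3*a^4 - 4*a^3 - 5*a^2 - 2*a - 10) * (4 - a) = 3*a^5 - 8*a^4 - 11*a^3 - 18*a^2 + 2*a - 40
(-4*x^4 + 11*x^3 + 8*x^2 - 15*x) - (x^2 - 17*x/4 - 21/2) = -4*x^4 + 11*x^3 + 7*x^2 - 43*x/4 + 21/2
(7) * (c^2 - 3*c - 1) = 7*c^2 - 21*c - 7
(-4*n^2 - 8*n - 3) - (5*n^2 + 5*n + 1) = -9*n^2 - 13*n - 4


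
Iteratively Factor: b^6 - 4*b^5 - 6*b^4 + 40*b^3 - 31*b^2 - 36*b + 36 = (b - 2)*(b^5 - 2*b^4 - 10*b^3 + 20*b^2 + 9*b - 18) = (b - 2)*(b + 1)*(b^4 - 3*b^3 - 7*b^2 + 27*b - 18) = (b - 3)*(b - 2)*(b + 1)*(b^3 - 7*b + 6) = (b - 3)*(b - 2)^2*(b + 1)*(b^2 + 2*b - 3) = (b - 3)*(b - 2)^2*(b + 1)*(b + 3)*(b - 1)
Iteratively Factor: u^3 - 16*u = (u + 4)*(u^2 - 4*u) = u*(u + 4)*(u - 4)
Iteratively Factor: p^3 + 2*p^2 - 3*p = (p - 1)*(p^2 + 3*p) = (p - 1)*(p + 3)*(p)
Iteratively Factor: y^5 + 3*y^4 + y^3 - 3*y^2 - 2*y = (y)*(y^4 + 3*y^3 + y^2 - 3*y - 2) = y*(y + 2)*(y^3 + y^2 - y - 1) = y*(y + 1)*(y + 2)*(y^2 - 1) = y*(y - 1)*(y + 1)*(y + 2)*(y + 1)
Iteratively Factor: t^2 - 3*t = (t)*(t - 3)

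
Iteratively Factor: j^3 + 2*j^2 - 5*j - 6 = (j + 1)*(j^2 + j - 6) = (j - 2)*(j + 1)*(j + 3)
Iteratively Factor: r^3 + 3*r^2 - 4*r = (r)*(r^2 + 3*r - 4) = r*(r - 1)*(r + 4)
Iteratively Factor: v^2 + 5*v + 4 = (v + 4)*(v + 1)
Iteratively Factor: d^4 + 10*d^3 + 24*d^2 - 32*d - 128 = (d + 4)*(d^3 + 6*d^2 - 32) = (d + 4)^2*(d^2 + 2*d - 8) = (d + 4)^3*(d - 2)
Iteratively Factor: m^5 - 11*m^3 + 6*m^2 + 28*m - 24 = (m - 2)*(m^4 + 2*m^3 - 7*m^2 - 8*m + 12) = (m - 2)*(m - 1)*(m^3 + 3*m^2 - 4*m - 12) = (m - 2)^2*(m - 1)*(m^2 + 5*m + 6) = (m - 2)^2*(m - 1)*(m + 2)*(m + 3)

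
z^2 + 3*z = z*(z + 3)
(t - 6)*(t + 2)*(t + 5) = t^3 + t^2 - 32*t - 60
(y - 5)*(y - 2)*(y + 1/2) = y^3 - 13*y^2/2 + 13*y/2 + 5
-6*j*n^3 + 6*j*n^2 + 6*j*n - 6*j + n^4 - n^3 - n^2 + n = (-6*j + n)*(n - 1)^2*(n + 1)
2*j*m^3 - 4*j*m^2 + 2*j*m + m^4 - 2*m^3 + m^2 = m*(2*j + m)*(m - 1)^2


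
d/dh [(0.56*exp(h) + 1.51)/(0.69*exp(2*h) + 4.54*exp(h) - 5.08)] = (-(0.56*exp(h) + 1.51)*(1.38*exp(h) + 4.54) + 0.3864*exp(2*h) + 2.5424*exp(h) - 2.8448)*exp(h)/(0.69*exp(2*h) + 4.54*exp(h) - 5.08)^2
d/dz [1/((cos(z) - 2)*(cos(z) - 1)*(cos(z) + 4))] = (-3*sin(z)^2 + 2*cos(z) - 7)*sin(z)/((cos(z) - 2)^2*(cos(z) - 1)^2*(cos(z) + 4)^2)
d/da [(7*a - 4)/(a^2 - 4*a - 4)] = (-7*a^2 + 8*a - 44)/(a^4 - 8*a^3 + 8*a^2 + 32*a + 16)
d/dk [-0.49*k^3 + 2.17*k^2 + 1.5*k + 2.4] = -1.47*k^2 + 4.34*k + 1.5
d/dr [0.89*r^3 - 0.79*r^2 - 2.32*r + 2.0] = 2.67*r^2 - 1.58*r - 2.32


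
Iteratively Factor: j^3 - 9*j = (j + 3)*(j^2 - 3*j) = j*(j + 3)*(j - 3)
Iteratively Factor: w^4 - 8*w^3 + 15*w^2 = (w - 3)*(w^3 - 5*w^2) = w*(w - 3)*(w^2 - 5*w) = w*(w - 5)*(w - 3)*(w)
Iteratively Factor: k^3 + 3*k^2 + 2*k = (k + 1)*(k^2 + 2*k) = (k + 1)*(k + 2)*(k)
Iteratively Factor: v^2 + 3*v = (v + 3)*(v)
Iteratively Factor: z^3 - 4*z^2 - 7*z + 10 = (z - 5)*(z^2 + z - 2) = (z - 5)*(z - 1)*(z + 2)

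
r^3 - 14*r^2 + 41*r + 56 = (r - 8)*(r - 7)*(r + 1)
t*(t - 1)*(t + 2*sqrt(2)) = t^3 - t^2 + 2*sqrt(2)*t^2 - 2*sqrt(2)*t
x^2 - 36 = (x - 6)*(x + 6)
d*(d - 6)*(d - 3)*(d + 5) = d^4 - 4*d^3 - 27*d^2 + 90*d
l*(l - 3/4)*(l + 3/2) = l^3 + 3*l^2/4 - 9*l/8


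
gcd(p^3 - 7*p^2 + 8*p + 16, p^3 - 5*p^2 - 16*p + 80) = p - 4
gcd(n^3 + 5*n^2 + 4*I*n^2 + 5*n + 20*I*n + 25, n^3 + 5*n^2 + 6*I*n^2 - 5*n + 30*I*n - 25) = n^2 + n*(5 + 5*I) + 25*I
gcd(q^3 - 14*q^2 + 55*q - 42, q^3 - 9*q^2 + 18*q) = q - 6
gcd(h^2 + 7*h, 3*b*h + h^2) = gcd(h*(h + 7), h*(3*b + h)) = h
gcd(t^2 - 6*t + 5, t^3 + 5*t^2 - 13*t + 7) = t - 1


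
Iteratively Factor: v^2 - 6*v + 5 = (v - 5)*(v - 1)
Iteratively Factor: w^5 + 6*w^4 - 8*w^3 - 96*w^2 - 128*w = (w)*(w^4 + 6*w^3 - 8*w^2 - 96*w - 128) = w*(w - 4)*(w^3 + 10*w^2 + 32*w + 32) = w*(w - 4)*(w + 4)*(w^2 + 6*w + 8) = w*(w - 4)*(w + 2)*(w + 4)*(w + 4)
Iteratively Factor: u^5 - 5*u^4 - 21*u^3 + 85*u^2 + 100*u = (u)*(u^4 - 5*u^3 - 21*u^2 + 85*u + 100) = u*(u + 1)*(u^3 - 6*u^2 - 15*u + 100) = u*(u - 5)*(u + 1)*(u^2 - u - 20) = u*(u - 5)^2*(u + 1)*(u + 4)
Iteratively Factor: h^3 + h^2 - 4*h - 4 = (h + 2)*(h^2 - h - 2) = (h - 2)*(h + 2)*(h + 1)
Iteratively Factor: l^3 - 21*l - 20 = (l + 4)*(l^2 - 4*l - 5) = (l - 5)*(l + 4)*(l + 1)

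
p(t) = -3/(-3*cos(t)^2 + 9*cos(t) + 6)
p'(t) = -3*(-6*sin(t)*cos(t) + 9*sin(t))/(-3*cos(t)^2 + 9*cos(t) + 6)^2 = (2*cos(t) - 3)*sin(t)/(sin(t)^2 + 3*cos(t) + 1)^2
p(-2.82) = 0.57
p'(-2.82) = 0.51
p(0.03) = -0.25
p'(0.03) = -0.00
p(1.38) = -0.39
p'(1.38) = -0.40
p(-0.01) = -0.25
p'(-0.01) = 0.00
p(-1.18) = -0.33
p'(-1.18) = 0.23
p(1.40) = -0.40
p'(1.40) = -0.43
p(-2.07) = -2.99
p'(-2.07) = 31.03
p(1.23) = -0.35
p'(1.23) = -0.26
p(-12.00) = -0.26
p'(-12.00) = -0.05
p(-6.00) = -0.25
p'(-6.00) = -0.02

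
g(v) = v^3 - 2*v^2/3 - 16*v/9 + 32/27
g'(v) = 3*v^2 - 4*v/3 - 16/9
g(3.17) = 20.71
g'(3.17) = 24.14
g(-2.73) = -19.28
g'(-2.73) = 24.22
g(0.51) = 0.24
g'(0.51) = -1.68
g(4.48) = 69.76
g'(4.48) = 52.46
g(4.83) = 89.72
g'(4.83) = 61.77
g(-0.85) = 1.60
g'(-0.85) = 1.52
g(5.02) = 101.97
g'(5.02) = 67.13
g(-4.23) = -78.91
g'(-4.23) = 57.54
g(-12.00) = -1801.48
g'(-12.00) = 446.22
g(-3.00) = -26.48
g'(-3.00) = 29.22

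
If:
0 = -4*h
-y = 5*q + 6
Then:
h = 0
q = -y/5 - 6/5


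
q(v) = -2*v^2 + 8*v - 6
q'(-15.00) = 68.00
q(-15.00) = -576.00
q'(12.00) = -40.00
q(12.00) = -198.00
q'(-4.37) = 25.48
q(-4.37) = -79.15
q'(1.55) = 1.80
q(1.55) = 1.60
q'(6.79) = -19.16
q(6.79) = -43.89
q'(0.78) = 4.88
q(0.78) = -0.98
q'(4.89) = -11.56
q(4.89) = -14.70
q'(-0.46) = 9.84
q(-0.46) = -10.10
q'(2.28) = -1.12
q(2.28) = 1.84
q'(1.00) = 4.00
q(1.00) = 0.00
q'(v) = 8 - 4*v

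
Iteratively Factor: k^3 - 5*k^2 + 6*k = (k - 2)*(k^2 - 3*k) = (k - 3)*(k - 2)*(k)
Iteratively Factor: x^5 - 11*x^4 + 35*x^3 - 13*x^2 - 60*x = (x - 5)*(x^4 - 6*x^3 + 5*x^2 + 12*x) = (x - 5)*(x - 3)*(x^3 - 3*x^2 - 4*x) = x*(x - 5)*(x - 3)*(x^2 - 3*x - 4) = x*(x - 5)*(x - 3)*(x + 1)*(x - 4)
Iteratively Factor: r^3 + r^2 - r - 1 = (r + 1)*(r^2 - 1) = (r + 1)^2*(r - 1)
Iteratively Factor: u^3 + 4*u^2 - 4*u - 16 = (u + 2)*(u^2 + 2*u - 8) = (u + 2)*(u + 4)*(u - 2)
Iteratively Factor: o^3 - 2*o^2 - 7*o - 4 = (o - 4)*(o^2 + 2*o + 1) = (o - 4)*(o + 1)*(o + 1)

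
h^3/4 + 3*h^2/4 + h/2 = h*(h/4 + 1/4)*(h + 2)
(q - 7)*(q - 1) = q^2 - 8*q + 7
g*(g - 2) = g^2 - 2*g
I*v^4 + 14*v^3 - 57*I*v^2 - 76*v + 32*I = (v - 8*I)*(v - 4*I)*(v - I)*(I*v + 1)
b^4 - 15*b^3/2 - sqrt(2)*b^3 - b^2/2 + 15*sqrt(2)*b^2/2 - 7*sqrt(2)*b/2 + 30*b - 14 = (b - 7)*(b - 1/2)*(b - 2*sqrt(2))*(b + sqrt(2))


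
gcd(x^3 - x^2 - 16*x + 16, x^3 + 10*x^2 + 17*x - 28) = x^2 + 3*x - 4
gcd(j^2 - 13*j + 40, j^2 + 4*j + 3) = 1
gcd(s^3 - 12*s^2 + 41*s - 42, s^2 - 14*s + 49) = s - 7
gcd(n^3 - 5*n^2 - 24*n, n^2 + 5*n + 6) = n + 3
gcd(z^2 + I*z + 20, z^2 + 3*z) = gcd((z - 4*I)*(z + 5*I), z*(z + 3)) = 1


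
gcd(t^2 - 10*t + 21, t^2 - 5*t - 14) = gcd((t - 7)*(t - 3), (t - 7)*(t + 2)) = t - 7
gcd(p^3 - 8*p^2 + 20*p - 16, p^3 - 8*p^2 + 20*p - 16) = p^3 - 8*p^2 + 20*p - 16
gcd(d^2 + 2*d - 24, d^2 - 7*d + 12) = d - 4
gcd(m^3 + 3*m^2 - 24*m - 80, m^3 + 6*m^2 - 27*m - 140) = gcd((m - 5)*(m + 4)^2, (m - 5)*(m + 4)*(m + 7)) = m^2 - m - 20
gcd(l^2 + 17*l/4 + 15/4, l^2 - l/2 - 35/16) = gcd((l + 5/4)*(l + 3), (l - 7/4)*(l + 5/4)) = l + 5/4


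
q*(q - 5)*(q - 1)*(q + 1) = q^4 - 5*q^3 - q^2 + 5*q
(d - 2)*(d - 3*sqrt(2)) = d^2 - 3*sqrt(2)*d - 2*d + 6*sqrt(2)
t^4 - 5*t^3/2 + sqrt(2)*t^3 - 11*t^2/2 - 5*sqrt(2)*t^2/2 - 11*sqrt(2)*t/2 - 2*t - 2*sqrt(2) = (t - 4)*(t + 1/2)*(t + 1)*(t + sqrt(2))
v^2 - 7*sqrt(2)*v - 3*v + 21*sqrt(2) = (v - 3)*(v - 7*sqrt(2))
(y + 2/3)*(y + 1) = y^2 + 5*y/3 + 2/3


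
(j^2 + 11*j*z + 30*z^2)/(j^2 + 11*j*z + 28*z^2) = (j^2 + 11*j*z + 30*z^2)/(j^2 + 11*j*z + 28*z^2)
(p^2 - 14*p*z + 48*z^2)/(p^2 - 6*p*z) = (p - 8*z)/p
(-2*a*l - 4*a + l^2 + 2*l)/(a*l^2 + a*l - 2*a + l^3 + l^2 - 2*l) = (-2*a + l)/(a*l - a + l^2 - l)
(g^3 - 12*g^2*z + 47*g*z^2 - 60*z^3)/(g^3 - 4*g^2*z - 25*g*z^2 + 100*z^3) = (g - 3*z)/(g + 5*z)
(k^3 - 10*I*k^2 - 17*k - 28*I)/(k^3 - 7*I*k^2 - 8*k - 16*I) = (k - 7*I)/(k - 4*I)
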